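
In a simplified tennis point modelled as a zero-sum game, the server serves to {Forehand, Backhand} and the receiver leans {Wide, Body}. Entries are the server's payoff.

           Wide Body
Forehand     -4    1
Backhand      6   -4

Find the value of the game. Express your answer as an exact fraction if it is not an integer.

-2/3

Row minima: Forehand → -4, Backhand → -4; maximin = -4.
Column maxima: Wide → 6, Body → 1; minimax = 1.
-4 ≠ 1, so there is no saddle point; optimal play is mixed.
Let the server play Forehand with probability p. Expected payoff against Wide: (-4)p + 6(1−p) = −10p + 6; against Body: 1p + (-4)(1−p) = 5p − 4.
Setting these equal: −10p + 6 = 5p − 4 ⇒ −15p = -10 ⇒ p = 2/3, and the value is (-10)·(2/3) + 6 = -2/3.
For the receiver: with q = P(Wide), equating Forehand's and Backhand's payoffs gives −5q + 1 = 10q − 4 ⇒ q = 1/3.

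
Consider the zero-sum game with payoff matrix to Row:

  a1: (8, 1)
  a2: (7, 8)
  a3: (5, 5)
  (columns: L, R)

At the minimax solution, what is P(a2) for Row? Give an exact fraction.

Row minima: a1 → 1, a2 → 7, a3 → 5; maximin = 7.
Column maxima: L → 8, R → 8; minimax = 8.
7 ≠ 8, so there is no saddle point; optimal play is mixed.
a3 is strictly dominated by a2, so Row never plays it.
On the remaining 2×2 (a1, a2 vs L, R):
Let Row play a1 with probability p. Expected payoff against L: 8p + 7(1−p) = p + 7; against R: 1p + 8(1−p) = −7p + 8.
Setting these equal: p + 7 = −7p + 8 ⇒ 8p = 1 ⇒ p = 1/8, and the value is (1)·(1/8) + 7 = 57/8.
For Column: with q = P(L), equating a1's and a2's payoffs gives 7q + 1 = −q + 8 ⇒ q = 7/8.

7/8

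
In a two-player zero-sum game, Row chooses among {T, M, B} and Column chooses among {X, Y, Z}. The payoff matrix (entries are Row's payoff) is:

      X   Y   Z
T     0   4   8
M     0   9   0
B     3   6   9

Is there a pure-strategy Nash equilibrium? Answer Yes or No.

Row minima: T → 0, M → 0, B → 3; maximin = 3.
Column maxima: X → 3, Y → 9, Z → 9; minimax = 3.
maximin = minimax = 3, so a saddle point exists.

Yes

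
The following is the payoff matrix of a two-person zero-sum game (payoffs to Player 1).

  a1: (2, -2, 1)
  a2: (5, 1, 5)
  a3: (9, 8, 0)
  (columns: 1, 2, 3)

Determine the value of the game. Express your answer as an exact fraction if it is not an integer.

10/3

Row minima: a1 → -2, a2 → 1, a3 → 0; maximin = 1.
Column maxima: 1 → 9, 2 → 8, 3 → 5; minimax = 5.
1 ≠ 5, so there is no saddle point; optimal play is mixed.
a1 is strictly dominated by a2, so Player 1 never plays it.
1 is strictly dominated by 2 (it gives Player 1 strictly more in every row), so Player 2 never plays it.
On the remaining 2×2 (a2, a3 vs 2, 3):
Let Player 1 play a2 with probability p. Expected payoff against 2: 1p + 8(1−p) = −7p + 8; against 3: 5p + 0(1−p) = 5p.
Setting these equal: −7p + 8 = 5p ⇒ −12p = -8 ⇒ p = 2/3, and the value is (-7)·(2/3) + 8 = 10/3.
For Player 2: with q = P(2), equating a2's and a3's payoffs gives −4q + 5 = 8q ⇒ q = 5/12.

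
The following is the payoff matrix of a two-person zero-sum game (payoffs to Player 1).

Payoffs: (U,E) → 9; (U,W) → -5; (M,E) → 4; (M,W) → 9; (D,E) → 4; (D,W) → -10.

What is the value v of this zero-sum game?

Row minima: U → -5, M → 4, D → -10; maximin = 4.
Column maxima: E → 9, W → 9; minimax = 9.
4 ≠ 9, so there is no saddle point; optimal play is mixed.
D is strictly dominated by U, so Player 1 never plays it.
On the remaining 2×2 (U, M vs E, W):
Let Player 1 play U with probability p. Expected payoff against E: 9p + 4(1−p) = 5p + 4; against W: (-5)p + 9(1−p) = −14p + 9.
Setting these equal: 5p + 4 = −14p + 9 ⇒ 19p = 5 ⇒ p = 5/19, and the value is (5)·(5/19) + 4 = 101/19.
For Player 2: with q = P(E), equating U's and M's payoffs gives 14q − 5 = −5q + 9 ⇒ q = 14/19.

101/19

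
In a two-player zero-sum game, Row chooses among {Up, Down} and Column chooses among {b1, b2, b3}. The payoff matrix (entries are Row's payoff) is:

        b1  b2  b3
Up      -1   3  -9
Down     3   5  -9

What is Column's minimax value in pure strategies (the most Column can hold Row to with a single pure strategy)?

Column maxima: b1 → 3, b2 → 5, b3 → -9.
The smallest of these is -9.

-9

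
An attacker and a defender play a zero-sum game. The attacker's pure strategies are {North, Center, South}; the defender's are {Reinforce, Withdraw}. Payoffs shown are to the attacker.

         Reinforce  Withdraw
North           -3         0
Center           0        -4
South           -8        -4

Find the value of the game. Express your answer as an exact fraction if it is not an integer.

Row minima: North → -3, Center → -4, South → -8; maximin = -3.
Column maxima: Reinforce → 0, Withdraw → 0; minimax = 0.
-3 ≠ 0, so there is no saddle point; optimal play is mixed.
South is strictly dominated by North, so the attacker never plays it.
On the remaining 2×2 (North, Center vs Reinforce, Withdraw):
Let the attacker play North with probability p. Expected payoff against Reinforce: (-3)p + 0(1−p) = −3p; against Withdraw: 0p + (-4)(1−p) = 4p − 4.
Setting these equal: −3p = 4p − 4 ⇒ −7p = -4 ⇒ p = 4/7, and the value is (-3)·(4/7) = -12/7.
For the defender: with q = P(Reinforce), equating North's and Center's payoffs gives −3q = 4q − 4 ⇒ q = 4/7.

-12/7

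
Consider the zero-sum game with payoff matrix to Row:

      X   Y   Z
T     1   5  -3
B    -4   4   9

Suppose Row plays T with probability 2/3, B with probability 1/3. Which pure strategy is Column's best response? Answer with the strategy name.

X

If Column plays X, Row's expected payoff is (2/3)·1 + (1/3)·(-4) = -2/3.
If Column plays Y, Row's expected payoff is (2/3)·5 + (1/3)·4 = 14/3.
If Column plays Z, Row's expected payoff is (2/3)·(-3) + (1/3)·9 = 1.
Column minimizes Row's payoff; the smallest is -2/3, so the best response is X.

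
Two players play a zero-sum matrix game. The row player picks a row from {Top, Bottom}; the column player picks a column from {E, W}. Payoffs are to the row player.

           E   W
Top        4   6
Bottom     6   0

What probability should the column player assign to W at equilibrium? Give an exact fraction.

Row minima: Top → 4, Bottom → 0; maximin = 4.
Column maxima: E → 6, W → 6; minimax = 6.
4 ≠ 6, so there is no saddle point; optimal play is mixed.
Let the row player play Top with probability p. Expected payoff against E: 4p + 6(1−p) = −2p + 6; against W: 6p + 0(1−p) = 6p.
Setting these equal: −2p + 6 = 6p ⇒ −8p = -6 ⇒ p = 3/4, and the value is (-2)·(3/4) + 6 = 9/2.
For the column player: with q = P(E), equating Top's and Bottom's payoffs gives −2q + 6 = 6q ⇒ q = 3/4.

1/4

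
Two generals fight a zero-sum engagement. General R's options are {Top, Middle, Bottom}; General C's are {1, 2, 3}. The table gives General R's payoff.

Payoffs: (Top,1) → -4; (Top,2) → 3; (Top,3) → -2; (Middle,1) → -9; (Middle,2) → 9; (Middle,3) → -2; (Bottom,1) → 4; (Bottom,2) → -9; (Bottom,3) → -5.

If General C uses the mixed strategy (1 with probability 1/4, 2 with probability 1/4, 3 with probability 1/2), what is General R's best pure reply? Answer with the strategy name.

Expected payoff of Top: (1/4)·(-4) + (1/4)·3 + (1/2)·(-2) = -5/4.
Expected payoff of Middle: (1/4)·(-9) + (1/4)·9 + (1/2)·(-2) = -1.
Expected payoff of Bottom: (1/4)·4 + (1/4)·(-9) + (1/2)·(-5) = -15/4.
The largest is -1, so General R's best response is Middle.

Middle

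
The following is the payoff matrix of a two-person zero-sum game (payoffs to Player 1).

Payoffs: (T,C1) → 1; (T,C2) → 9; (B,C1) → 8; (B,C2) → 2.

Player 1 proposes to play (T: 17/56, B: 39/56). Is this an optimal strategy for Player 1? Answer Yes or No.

Against C1 this mix gives (17/56)·1 + (39/56)·8 = 47/8.
Against C2 this mix gives (17/56)·9 + (39/56)·2 = 33/8.
Player 2 will play C2, holding Player 1 to 33/8. Shifting weight toward the row that does better against C2 would raise this floor (the equalizing mix achieves 5 against both C2 and C1), so the proposed strategy is not optimal.

No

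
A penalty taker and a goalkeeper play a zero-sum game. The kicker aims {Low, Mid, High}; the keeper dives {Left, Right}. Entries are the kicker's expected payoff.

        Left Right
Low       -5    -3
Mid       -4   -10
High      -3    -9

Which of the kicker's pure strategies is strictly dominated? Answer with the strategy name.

High gives a strictly higher payoff than Mid against every column: -3 > -4, -9 > -10.
So Mid is strictly dominated and the kicker never plays it.

Mid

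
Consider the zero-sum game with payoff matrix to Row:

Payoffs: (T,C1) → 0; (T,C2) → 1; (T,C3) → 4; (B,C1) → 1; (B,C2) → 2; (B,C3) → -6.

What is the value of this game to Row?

4/11

Row minima: T → 0, B → -6; maximin = 0.
Column maxima: C1 → 1, C2 → 2, C3 → 4; minimax = 1.
0 ≠ 1, so there is no saddle point; optimal play is mixed.
C2 is strictly dominated by C1 (it gives Row strictly more in every row), so Column never plays it.
On the remaining 2×2 (T, B vs C1, C3):
Let Row play T with probability p. Expected payoff against C1: 0p + 1(1−p) = −p + 1; against C3: 4p + (-6)(1−p) = 10p − 6.
Setting these equal: −p + 1 = 10p − 6 ⇒ −11p = -7 ⇒ p = 7/11, and the value is (-1)·(7/11) + 1 = 4/11.
For Column: with q = P(C1), equating T's and B's payoffs gives −4q + 4 = 7q − 6 ⇒ q = 10/11.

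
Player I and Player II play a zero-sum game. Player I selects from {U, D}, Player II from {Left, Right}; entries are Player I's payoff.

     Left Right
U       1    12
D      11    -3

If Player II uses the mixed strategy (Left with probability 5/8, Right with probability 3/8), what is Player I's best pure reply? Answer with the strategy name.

D

Expected payoff of U: (5/8)·1 + (3/8)·12 = 41/8.
Expected payoff of D: (5/8)·11 + (3/8)·(-3) = 23/4.
The largest is 23/4, so Player I's best response is D.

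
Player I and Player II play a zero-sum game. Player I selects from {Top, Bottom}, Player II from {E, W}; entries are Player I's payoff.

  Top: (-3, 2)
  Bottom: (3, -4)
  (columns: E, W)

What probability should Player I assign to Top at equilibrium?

Row minima: Top → -3, Bottom → -4; maximin = -3.
Column maxima: E → 3, W → 2; minimax = 2.
-3 ≠ 2, so there is no saddle point; optimal play is mixed.
Let Player I play Top with probability p. Expected payoff against E: (-3)p + 3(1−p) = −6p + 3; against W: 2p + (-4)(1−p) = 6p − 4.
Setting these equal: −6p + 3 = 6p − 4 ⇒ −12p = -7 ⇒ p = 7/12, and the value is (-6)·(7/12) + 3 = -1/2.
For Player II: with q = P(E), equating Top's and Bottom's payoffs gives −5q + 2 = 7q − 4 ⇒ q = 1/2.

7/12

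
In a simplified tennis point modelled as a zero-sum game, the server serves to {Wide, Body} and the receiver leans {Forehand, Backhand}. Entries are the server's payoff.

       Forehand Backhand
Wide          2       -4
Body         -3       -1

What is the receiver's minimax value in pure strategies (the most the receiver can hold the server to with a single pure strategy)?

Column maxima: Forehand → 2, Backhand → -1.
The smallest of these is -1.

-1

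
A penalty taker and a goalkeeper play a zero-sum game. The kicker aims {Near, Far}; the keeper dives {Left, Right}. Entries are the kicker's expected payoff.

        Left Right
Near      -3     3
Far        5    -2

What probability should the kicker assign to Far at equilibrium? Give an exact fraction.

Row minima: Near → -3, Far → -2; maximin = -2.
Column maxima: Left → 5, Right → 3; minimax = 3.
-2 ≠ 3, so there is no saddle point; optimal play is mixed.
Let the kicker play Near with probability p. Expected payoff against Left: (-3)p + 5(1−p) = −8p + 5; against Right: 3p + (-2)(1−p) = 5p − 2.
Setting these equal: −8p + 5 = 5p − 2 ⇒ −13p = -7 ⇒ p = 7/13, and the value is (-8)·(7/13) + 5 = 9/13.
For the keeper: with q = P(Left), equating Near's and Far's payoffs gives −6q + 3 = 7q − 2 ⇒ q = 5/13.

6/13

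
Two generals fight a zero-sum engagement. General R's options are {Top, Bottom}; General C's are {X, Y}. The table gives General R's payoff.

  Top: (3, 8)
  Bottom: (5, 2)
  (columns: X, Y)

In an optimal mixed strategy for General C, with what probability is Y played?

Row minima: Top → 3, Bottom → 2; maximin = 3.
Column maxima: X → 5, Y → 8; minimax = 5.
3 ≠ 5, so there is no saddle point; optimal play is mixed.
Let General R play Top with probability p. Expected payoff against X: 3p + 5(1−p) = −2p + 5; against Y: 8p + 2(1−p) = 6p + 2.
Setting these equal: −2p + 5 = 6p + 2 ⇒ −8p = -3 ⇒ p = 3/8, and the value is (-2)·(3/8) + 5 = 17/4.
For General C: with q = P(X), equating Top's and Bottom's payoffs gives −5q + 8 = 3q + 2 ⇒ q = 3/4.

1/4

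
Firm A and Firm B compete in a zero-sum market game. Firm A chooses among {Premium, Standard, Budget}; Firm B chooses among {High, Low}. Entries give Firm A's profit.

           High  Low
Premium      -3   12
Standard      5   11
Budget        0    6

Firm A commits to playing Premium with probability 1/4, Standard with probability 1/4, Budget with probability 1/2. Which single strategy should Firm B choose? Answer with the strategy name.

High

If Firm B plays High, Firm A's expected payoff is (1/4)·(-3) + (1/4)·5 + (1/2)·0 = 1/2.
If Firm B plays Low, Firm A's expected payoff is (1/4)·12 + (1/4)·11 + (1/2)·6 = 35/4.
Firm B minimizes Firm A's payoff; the smallest is 1/2, so the best response is High.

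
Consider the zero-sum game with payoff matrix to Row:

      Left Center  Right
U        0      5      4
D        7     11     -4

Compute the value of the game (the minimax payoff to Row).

28/15

Row minima: U → 0, D → -4; maximin = 0.
Column maxima: Left → 7, Center → 11, Right → 4; minimax = 4.
0 ≠ 4, so there is no saddle point; optimal play is mixed.
Center is strictly dominated by Left (it gives Row strictly more in every row), so Column never plays it.
On the remaining 2×2 (U, D vs Left, Right):
Let Row play U with probability p. Expected payoff against Left: 0p + 7(1−p) = −7p + 7; against Right: 4p + (-4)(1−p) = 8p − 4.
Setting these equal: −7p + 7 = 8p − 4 ⇒ −15p = -11 ⇒ p = 11/15, and the value is (-7)·(11/15) + 7 = 28/15.
For Column: with q = P(Left), equating U's and D's payoffs gives −4q + 4 = 11q − 4 ⇒ q = 8/15.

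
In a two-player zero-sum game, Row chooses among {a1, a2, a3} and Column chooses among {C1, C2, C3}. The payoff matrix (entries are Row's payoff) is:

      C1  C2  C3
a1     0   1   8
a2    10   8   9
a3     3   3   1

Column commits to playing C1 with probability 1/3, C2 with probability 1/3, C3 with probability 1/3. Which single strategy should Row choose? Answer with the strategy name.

a2

Expected payoff of a1: (1/3)·0 + (1/3)·1 + (1/3)·8 = 3.
Expected payoff of a2: (1/3)·10 + (1/3)·8 + (1/3)·9 = 9.
Expected payoff of a3: (1/3)·3 + (1/3)·3 + (1/3)·1 = 7/3.
The largest is 9, so Row's best response is a2.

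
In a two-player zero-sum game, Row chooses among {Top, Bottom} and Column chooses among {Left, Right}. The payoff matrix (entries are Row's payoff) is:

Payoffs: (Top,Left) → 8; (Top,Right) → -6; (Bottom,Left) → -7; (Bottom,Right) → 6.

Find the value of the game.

2/9

Row minima: Top → -6, Bottom → -7; maximin = -6.
Column maxima: Left → 8, Right → 6; minimax = 6.
-6 ≠ 6, so there is no saddle point; optimal play is mixed.
Let Row play Top with probability p. Expected payoff against Left: 8p + (-7)(1−p) = 15p − 7; against Right: (-6)p + 6(1−p) = −12p + 6.
Setting these equal: 15p − 7 = −12p + 6 ⇒ 27p = 13 ⇒ p = 13/27, and the value is (15)·(13/27) − 7 = 2/9.
For Column: with q = P(Left), equating Top's and Bottom's payoffs gives 14q − 6 = −13q + 6 ⇒ q = 4/9.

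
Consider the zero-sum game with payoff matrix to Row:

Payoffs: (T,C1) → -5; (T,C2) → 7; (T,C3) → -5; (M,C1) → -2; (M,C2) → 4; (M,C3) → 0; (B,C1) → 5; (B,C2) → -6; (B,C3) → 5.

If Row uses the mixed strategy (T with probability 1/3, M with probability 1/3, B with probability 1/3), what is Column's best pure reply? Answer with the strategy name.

C1

If Column plays C1, Row's expected payoff is (1/3)·(-5) + (1/3)·(-2) + (1/3)·5 = -2/3.
If Column plays C2, Row's expected payoff is (1/3)·7 + (1/3)·4 + (1/3)·(-6) = 5/3.
If Column plays C3, Row's expected payoff is (1/3)·(-5) + (1/3)·0 + (1/3)·5 = 0.
Column minimizes Row's payoff; the smallest is -2/3, so the best response is C1.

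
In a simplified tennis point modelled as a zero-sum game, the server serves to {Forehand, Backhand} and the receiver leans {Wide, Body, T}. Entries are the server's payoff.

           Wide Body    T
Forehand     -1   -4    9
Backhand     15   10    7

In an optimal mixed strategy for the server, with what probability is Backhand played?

13/16

Row minima: Forehand → -4, Backhand → 7; maximin = 7.
Column maxima: Wide → 15, Body → 10, T → 9; minimax = 9.
7 ≠ 9, so there is no saddle point; optimal play is mixed.
Wide is strictly dominated by Body (it gives the server strictly more in every row), so the receiver never plays it.
On the remaining 2×2 (Forehand, Backhand vs Body, T):
Let the server play Forehand with probability p. Expected payoff against Body: (-4)p + 10(1−p) = −14p + 10; against T: 9p + 7(1−p) = 2p + 7.
Setting these equal: −14p + 10 = 2p + 7 ⇒ −16p = -3 ⇒ p = 3/16, and the value is (-14)·(3/16) + 10 = 59/8.
For the receiver: with q = P(Body), equating Forehand's and Backhand's payoffs gives −13q + 9 = 3q + 7 ⇒ q = 1/8.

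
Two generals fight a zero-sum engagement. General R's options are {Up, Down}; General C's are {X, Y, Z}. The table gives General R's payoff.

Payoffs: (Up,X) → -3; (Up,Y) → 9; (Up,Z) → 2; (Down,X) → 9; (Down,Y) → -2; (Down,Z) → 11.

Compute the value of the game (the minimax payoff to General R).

75/23

Row minima: Up → -3, Down → -2; maximin = -2.
Column maxima: X → 9, Y → 9, Z → 11; minimax = 9.
-2 ≠ 9, so there is no saddle point; optimal play is mixed.
Z is strictly dominated by X (it gives General R strictly more in every row), so General C never plays it.
On the remaining 2×2 (Up, Down vs X, Y):
Let General R play Up with probability p. Expected payoff against X: (-3)p + 9(1−p) = −12p + 9; against Y: 9p + (-2)(1−p) = 11p − 2.
Setting these equal: −12p + 9 = 11p − 2 ⇒ −23p = -11 ⇒ p = 11/23, and the value is (-12)·(11/23) + 9 = 75/23.
For General C: with q = P(X), equating Up's and Down's payoffs gives −12q + 9 = 11q − 2 ⇒ q = 11/23.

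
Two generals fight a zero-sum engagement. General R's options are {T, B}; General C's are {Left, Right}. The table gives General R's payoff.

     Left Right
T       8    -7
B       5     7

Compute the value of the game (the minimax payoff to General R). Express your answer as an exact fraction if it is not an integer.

91/17

Row minima: T → -7, B → 5; maximin = 5.
Column maxima: Left → 8, Right → 7; minimax = 7.
5 ≠ 7, so there is no saddle point; optimal play is mixed.
Let General R play T with probability p. Expected payoff against Left: 8p + 5(1−p) = 3p + 5; against Right: (-7)p + 7(1−p) = −14p + 7.
Setting these equal: 3p + 5 = −14p + 7 ⇒ 17p = 2 ⇒ p = 2/17, and the value is (3)·(2/17) + 5 = 91/17.
For General C: with q = P(Left), equating T's and B's payoffs gives 15q − 7 = −2q + 7 ⇒ q = 14/17.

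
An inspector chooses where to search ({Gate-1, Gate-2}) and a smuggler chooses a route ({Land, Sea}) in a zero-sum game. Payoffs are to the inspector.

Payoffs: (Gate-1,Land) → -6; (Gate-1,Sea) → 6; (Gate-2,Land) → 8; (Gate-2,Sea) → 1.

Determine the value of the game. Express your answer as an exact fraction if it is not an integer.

54/19

Row minima: Gate-1 → -6, Gate-2 → 1; maximin = 1.
Column maxima: Land → 8, Sea → 6; minimax = 6.
1 ≠ 6, so there is no saddle point; optimal play is mixed.
Let the inspector play Gate-1 with probability p. Expected payoff against Land: (-6)p + 8(1−p) = −14p + 8; against Sea: 6p + 1(1−p) = 5p + 1.
Setting these equal: −14p + 8 = 5p + 1 ⇒ −19p = -7 ⇒ p = 7/19, and the value is (-14)·(7/19) + 8 = 54/19.
For the smuggler: with q = P(Land), equating Gate-1's and Gate-2's payoffs gives −12q + 6 = 7q + 1 ⇒ q = 5/19.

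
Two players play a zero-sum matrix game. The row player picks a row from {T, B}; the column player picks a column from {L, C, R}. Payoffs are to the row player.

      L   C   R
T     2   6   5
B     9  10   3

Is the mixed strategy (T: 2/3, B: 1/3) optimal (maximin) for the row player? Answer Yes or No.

Against L this mix gives (2/3)·2 + (1/3)·9 = 13/3.
Against C this mix gives (2/3)·6 + (1/3)·10 = 22/3.
Against R this mix gives (2/3)·5 + (1/3)·3 = 13/3.
All of the column player's active replies (L, R) yield 13/3, and no column does worse for the row player. The mix makes the column player indifferent and guarantees 13/3, so it is optimal.

Yes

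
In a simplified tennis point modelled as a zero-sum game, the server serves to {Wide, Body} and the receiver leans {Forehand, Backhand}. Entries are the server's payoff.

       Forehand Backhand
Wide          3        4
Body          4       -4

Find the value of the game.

Row minima: Wide → 3, Body → -4; maximin = 3.
Column maxima: Forehand → 4, Backhand → 4; minimax = 4.
3 ≠ 4, so there is no saddle point; optimal play is mixed.
Let the server play Wide with probability p. Expected payoff against Forehand: 3p + 4(1−p) = −p + 4; against Backhand: 4p + (-4)(1−p) = 8p − 4.
Setting these equal: −p + 4 = 8p − 4 ⇒ −9p = -8 ⇒ p = 8/9, and the value is (-1)·(8/9) + 4 = 28/9.
For the receiver: with q = P(Forehand), equating Wide's and Body's payoffs gives −q + 4 = 8q − 4 ⇒ q = 8/9.

28/9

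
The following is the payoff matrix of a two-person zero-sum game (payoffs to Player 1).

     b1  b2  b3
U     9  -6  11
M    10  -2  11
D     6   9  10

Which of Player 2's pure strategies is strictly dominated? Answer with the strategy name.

b1 holds Player 1's payoff strictly below b3 in every row: 9 < 11, 10 < 11, 6 < 10.
So b3 is strictly dominated for Player 2.

b3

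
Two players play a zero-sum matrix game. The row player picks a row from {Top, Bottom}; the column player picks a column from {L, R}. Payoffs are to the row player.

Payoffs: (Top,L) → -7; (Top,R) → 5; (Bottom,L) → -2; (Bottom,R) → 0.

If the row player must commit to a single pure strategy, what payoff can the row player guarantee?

Row minima: Top → -7, Bottom → -2.
The best of these is -2.

-2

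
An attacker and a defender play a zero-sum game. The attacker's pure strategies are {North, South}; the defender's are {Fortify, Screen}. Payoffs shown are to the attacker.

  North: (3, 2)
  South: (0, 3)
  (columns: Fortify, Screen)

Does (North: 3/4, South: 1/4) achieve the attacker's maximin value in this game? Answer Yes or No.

Yes

Against Fortify this mix gives (3/4)·3 + (1/4)·0 = 9/4.
Against Screen this mix gives (3/4)·2 + (1/4)·3 = 9/4.
All of the defender's active replies (Fortify, Screen) yield 9/4, and no column does worse for the attacker. The mix makes the defender indifferent and guarantees 9/4, so it is optimal.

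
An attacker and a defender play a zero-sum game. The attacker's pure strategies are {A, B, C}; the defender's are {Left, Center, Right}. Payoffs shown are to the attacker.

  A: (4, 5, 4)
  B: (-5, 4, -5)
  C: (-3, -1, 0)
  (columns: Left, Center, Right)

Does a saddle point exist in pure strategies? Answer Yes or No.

Row minima: A → 4, B → -5, C → -3; maximin = 4.
Column maxima: Left → 4, Center → 5, Right → 4; minimax = 4.
maximin = minimax = 4, so a saddle point exists.

Yes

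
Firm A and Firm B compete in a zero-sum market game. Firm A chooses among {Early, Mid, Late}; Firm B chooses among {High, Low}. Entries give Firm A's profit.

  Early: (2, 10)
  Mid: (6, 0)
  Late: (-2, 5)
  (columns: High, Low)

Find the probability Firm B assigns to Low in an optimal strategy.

2/7

Row minima: Early → 2, Mid → 0, Late → -2; maximin = 2.
Column maxima: High → 6, Low → 10; minimax = 6.
2 ≠ 6, so there is no saddle point; optimal play is mixed.
Late is strictly dominated by Early, so Firm A never plays it.
On the remaining 2×2 (Early, Mid vs High, Low):
Let Firm A play Early with probability p. Expected payoff against High: 2p + 6(1−p) = −4p + 6; against Low: 10p + 0(1−p) = 10p.
Setting these equal: −4p + 6 = 10p ⇒ −14p = -6 ⇒ p = 3/7, and the value is (-4)·(3/7) + 6 = 30/7.
For Firm B: with q = P(High), equating Early's and Mid's payoffs gives −8q + 10 = 6q ⇒ q = 5/7.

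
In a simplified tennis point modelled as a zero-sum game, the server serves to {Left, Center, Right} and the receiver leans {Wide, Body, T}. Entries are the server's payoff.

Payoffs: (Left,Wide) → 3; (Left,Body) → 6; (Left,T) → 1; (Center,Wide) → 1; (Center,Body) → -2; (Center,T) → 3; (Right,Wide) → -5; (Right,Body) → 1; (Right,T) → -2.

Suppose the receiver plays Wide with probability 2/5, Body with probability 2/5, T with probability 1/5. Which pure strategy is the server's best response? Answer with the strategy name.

Left

Expected payoff of Left: (2/5)·3 + (2/5)·6 + (1/5)·1 = 19/5.
Expected payoff of Center: (2/5)·1 + (2/5)·(-2) + (1/5)·3 = 1/5.
Expected payoff of Right: (2/5)·(-5) + (2/5)·1 + (1/5)·(-2) = -2.
The largest is 19/5, so the server's best response is Left.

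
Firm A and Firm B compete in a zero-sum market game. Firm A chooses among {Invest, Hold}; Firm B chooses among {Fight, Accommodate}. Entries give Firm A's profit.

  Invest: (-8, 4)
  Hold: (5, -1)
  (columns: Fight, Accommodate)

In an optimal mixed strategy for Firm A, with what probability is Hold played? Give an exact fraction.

Row minima: Invest → -8, Hold → -1; maximin = -1.
Column maxima: Fight → 5, Accommodate → 4; minimax = 4.
-1 ≠ 4, so there is no saddle point; optimal play is mixed.
Let Firm A play Invest with probability p. Expected payoff against Fight: (-8)p + 5(1−p) = −13p + 5; against Accommodate: 4p + (-1)(1−p) = 5p − 1.
Setting these equal: −13p + 5 = 5p − 1 ⇒ −18p = -6 ⇒ p = 1/3, and the value is (-13)·(1/3) + 5 = 2/3.
For Firm B: with q = P(Fight), equating Invest's and Hold's payoffs gives −12q + 4 = 6q − 1 ⇒ q = 5/18.

2/3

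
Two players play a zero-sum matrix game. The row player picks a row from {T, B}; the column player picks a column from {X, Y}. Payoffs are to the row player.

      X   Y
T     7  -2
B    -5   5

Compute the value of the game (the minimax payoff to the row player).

Row minima: T → -2, B → -5; maximin = -2.
Column maxima: X → 7, Y → 5; minimax = 5.
-2 ≠ 5, so there is no saddle point; optimal play is mixed.
Let the row player play T with probability p. Expected payoff against X: 7p + (-5)(1−p) = 12p − 5; against Y: (-2)p + 5(1−p) = −7p + 5.
Setting these equal: 12p − 5 = −7p + 5 ⇒ 19p = 10 ⇒ p = 10/19, and the value is (12)·(10/19) − 5 = 25/19.
For the column player: with q = P(X), equating T's and B's payoffs gives 9q − 2 = −10q + 5 ⇒ q = 7/19.

25/19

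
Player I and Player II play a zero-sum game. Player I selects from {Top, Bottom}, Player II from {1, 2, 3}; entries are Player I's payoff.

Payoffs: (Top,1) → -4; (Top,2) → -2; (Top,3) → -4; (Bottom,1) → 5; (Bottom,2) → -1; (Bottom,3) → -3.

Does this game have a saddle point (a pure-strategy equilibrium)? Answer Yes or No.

Yes

Row minima: Top → -4, Bottom → -3; maximin = -3.
Column maxima: 1 → 5, 2 → -1, 3 → -3; minimax = -3.
maximin = minimax = -3, so a saddle point exists.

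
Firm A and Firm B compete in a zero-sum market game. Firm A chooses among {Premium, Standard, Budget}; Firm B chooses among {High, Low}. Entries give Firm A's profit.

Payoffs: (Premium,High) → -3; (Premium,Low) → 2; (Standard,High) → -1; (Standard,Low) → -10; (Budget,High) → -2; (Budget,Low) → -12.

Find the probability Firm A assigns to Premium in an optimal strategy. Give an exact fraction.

Row minima: Premium → -3, Standard → -10, Budget → -12; maximin = -3.
Column maxima: High → -1, Low → 2; minimax = -1.
-3 ≠ -1, so there is no saddle point; optimal play is mixed.
Budget is strictly dominated by Standard, so Firm A never plays it.
On the remaining 2×2 (Premium, Standard vs High, Low):
Let Firm A play Premium with probability p. Expected payoff against High: (-3)p + (-1)(1−p) = −2p − 1; against Low: 2p + (-10)(1−p) = 12p − 10.
Setting these equal: −2p − 1 = 12p − 10 ⇒ −14p = -9 ⇒ p = 9/14, and the value is (-2)·(9/14) − 1 = -16/7.
For Firm B: with q = P(High), equating Premium's and Standard's payoffs gives −5q + 2 = 9q − 10 ⇒ q = 6/7.

9/14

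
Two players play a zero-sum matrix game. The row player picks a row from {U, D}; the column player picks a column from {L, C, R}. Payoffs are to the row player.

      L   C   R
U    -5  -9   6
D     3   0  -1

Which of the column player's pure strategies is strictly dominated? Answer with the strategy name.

C holds the row player's payoff strictly below L in every row: -9 < -5, 0 < 3.
So L is strictly dominated for the column player.

L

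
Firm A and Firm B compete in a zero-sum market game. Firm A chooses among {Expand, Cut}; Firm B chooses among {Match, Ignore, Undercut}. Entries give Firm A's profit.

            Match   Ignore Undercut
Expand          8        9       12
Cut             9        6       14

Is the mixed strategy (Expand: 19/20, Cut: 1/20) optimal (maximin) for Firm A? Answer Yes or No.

No

Against Match this mix gives (19/20)·8 + (1/20)·9 = 161/20.
Against Ignore this mix gives (19/20)·9 + (1/20)·6 = 177/20.
Against Undercut this mix gives (19/20)·12 + (1/20)·14 = 121/10.
Firm B will play Match, holding Firm A to 161/20. Shifting weight toward the row that does better against Match would raise this floor (the equalizing mix achieves 33/4 against both Match and Ignore), so the proposed strategy is not optimal.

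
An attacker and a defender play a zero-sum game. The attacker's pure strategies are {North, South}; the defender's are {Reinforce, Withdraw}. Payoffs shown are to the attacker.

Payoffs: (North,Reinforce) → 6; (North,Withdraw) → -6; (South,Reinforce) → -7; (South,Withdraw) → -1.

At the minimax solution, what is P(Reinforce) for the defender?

5/18

Row minima: North → -6, South → -7; maximin = -6.
Column maxima: Reinforce → 6, Withdraw → -1; minimax = -1.
-6 ≠ -1, so there is no saddle point; optimal play is mixed.
Let the attacker play North with probability p. Expected payoff against Reinforce: 6p + (-7)(1−p) = 13p − 7; against Withdraw: (-6)p + (-1)(1−p) = −5p − 1.
Setting these equal: 13p − 7 = −5p − 1 ⇒ 18p = 6 ⇒ p = 1/3, and the value is (13)·(1/3) − 7 = -8/3.
For the defender: with q = P(Reinforce), equating North's and South's payoffs gives 12q − 6 = −6q − 1 ⇒ q = 5/18.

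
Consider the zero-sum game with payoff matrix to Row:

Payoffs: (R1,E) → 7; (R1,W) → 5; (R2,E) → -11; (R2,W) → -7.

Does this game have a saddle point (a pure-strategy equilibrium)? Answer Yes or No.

Yes

Row minima: R1 → 5, R2 → -11; maximin = 5.
Column maxima: E → 7, W → 5; minimax = 5.
maximin = minimax = 5, so a saddle point exists.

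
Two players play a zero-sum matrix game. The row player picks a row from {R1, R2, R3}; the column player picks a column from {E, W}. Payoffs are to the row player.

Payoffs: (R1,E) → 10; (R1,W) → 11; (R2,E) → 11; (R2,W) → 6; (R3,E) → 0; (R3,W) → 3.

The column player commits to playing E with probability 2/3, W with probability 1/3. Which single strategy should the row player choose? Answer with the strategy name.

Expected payoff of R1: (2/3)·10 + (1/3)·11 = 31/3.
Expected payoff of R2: (2/3)·11 + (1/3)·6 = 28/3.
Expected payoff of R3: (2/3)·0 + (1/3)·3 = 1.
The largest is 31/3, so the row player's best response is R1.

R1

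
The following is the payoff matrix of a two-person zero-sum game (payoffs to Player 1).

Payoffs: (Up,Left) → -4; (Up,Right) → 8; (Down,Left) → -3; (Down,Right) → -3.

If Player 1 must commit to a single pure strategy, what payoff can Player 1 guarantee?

Row minima: Up → -4, Down → -3.
The best of these is -3.

-3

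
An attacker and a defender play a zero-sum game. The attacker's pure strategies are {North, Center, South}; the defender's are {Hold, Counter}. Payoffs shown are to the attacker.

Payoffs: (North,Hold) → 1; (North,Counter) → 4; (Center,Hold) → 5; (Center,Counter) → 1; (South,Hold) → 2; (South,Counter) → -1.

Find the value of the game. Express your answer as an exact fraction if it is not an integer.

19/7

Row minima: North → 1, Center → 1, South → -1; maximin = 1.
Column maxima: Hold → 5, Counter → 4; minimax = 4.
1 ≠ 4, so there is no saddle point; optimal play is mixed.
South is strictly dominated by Center, so the attacker never plays it.
On the remaining 2×2 (North, Center vs Hold, Counter):
Let the attacker play North with probability p. Expected payoff against Hold: 1p + 5(1−p) = −4p + 5; against Counter: 4p + 1(1−p) = 3p + 1.
Setting these equal: −4p + 5 = 3p + 1 ⇒ −7p = -4 ⇒ p = 4/7, and the value is (-4)·(4/7) + 5 = 19/7.
For the defender: with q = P(Hold), equating North's and Center's payoffs gives −3q + 4 = 4q + 1 ⇒ q = 3/7.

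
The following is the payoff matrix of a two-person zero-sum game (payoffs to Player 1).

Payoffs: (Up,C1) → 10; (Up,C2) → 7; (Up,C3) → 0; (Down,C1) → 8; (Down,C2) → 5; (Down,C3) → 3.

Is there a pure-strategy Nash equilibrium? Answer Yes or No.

Row minima: Up → 0, Down → 3; maximin = 3.
Column maxima: C1 → 10, C2 → 7, C3 → 3; minimax = 3.
maximin = minimax = 3, so a saddle point exists.

Yes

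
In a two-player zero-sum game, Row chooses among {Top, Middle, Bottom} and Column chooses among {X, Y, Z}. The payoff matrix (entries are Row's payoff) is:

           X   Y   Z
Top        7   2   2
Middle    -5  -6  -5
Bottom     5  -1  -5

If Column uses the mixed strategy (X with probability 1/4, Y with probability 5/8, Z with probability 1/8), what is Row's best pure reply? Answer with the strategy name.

Top

Expected payoff of Top: (1/4)·7 + (5/8)·2 + (1/8)·2 = 13/4.
Expected payoff of Middle: (1/4)·(-5) + (5/8)·(-6) + (1/8)·(-5) = -45/8.
Expected payoff of Bottom: (1/4)·5 + (5/8)·(-1) + (1/8)·(-5) = 0.
The largest is 13/4, so Row's best response is Top.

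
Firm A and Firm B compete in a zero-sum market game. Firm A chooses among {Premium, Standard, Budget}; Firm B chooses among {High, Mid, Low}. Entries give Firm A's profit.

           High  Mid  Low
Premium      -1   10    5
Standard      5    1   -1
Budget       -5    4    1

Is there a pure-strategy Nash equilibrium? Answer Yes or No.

No

Row minima: Premium → -1, Standard → -1, Budget → -5; maximin = -1.
Column maxima: High → 5, Mid → 10, Low → 5; minimax = 5.
-1 ≠ 5, so no pure-strategy equilibrium exists.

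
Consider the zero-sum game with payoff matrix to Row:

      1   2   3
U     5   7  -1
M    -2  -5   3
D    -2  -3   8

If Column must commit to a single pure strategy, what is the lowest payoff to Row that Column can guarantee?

Column maxima: 1 → 5, 2 → 7, 3 → 8.
The smallest of these is 5.

5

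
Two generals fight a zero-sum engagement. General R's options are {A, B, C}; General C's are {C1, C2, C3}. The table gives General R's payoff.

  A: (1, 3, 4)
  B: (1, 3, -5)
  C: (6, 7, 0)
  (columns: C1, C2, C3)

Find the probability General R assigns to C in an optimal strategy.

1/3

Row minima: A → 1, B → -5, C → 0; maximin = 1.
Column maxima: C1 → 6, C2 → 7, C3 → 4; minimax = 4.
1 ≠ 4, so there is no saddle point; optimal play is mixed.
B is strictly dominated by C, so General R never plays it.
C2 is strictly dominated by C1 (it gives General R strictly more in every row), so General C never plays it.
On the remaining 2×2 (A, C vs C1, C3):
Let General R play A with probability p. Expected payoff against C1: 1p + 6(1−p) = −5p + 6; against C3: 4p + 0(1−p) = 4p.
Setting these equal: −5p + 6 = 4p ⇒ −9p = -6 ⇒ p = 2/3, and the value is (-5)·(2/3) + 6 = 8/3.
For General C: with q = P(C1), equating A's and C's payoffs gives −3q + 4 = 6q ⇒ q = 4/9.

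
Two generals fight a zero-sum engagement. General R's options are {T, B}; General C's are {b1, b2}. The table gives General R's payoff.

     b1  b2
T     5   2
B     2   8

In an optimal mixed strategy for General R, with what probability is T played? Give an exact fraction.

2/3

Row minima: T → 2, B → 2; maximin = 2.
Column maxima: b1 → 5, b2 → 8; minimax = 5.
2 ≠ 5, so there is no saddle point; optimal play is mixed.
Let General R play T with probability p. Expected payoff against b1: 5p + 2(1−p) = 3p + 2; against b2: 2p + 8(1−p) = −6p + 8.
Setting these equal: 3p + 2 = −6p + 8 ⇒ 9p = 6 ⇒ p = 2/3, and the value is (3)·(2/3) + 2 = 4.
For General C: with q = P(b1), equating T's and B's payoffs gives 3q + 2 = −6q + 8 ⇒ q = 2/3.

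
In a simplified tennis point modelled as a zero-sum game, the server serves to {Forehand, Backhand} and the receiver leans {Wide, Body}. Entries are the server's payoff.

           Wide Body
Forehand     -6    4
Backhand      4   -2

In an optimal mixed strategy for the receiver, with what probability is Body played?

5/8

Row minima: Forehand → -6, Backhand → -2; maximin = -2.
Column maxima: Wide → 4, Body → 4; minimax = 4.
-2 ≠ 4, so there is no saddle point; optimal play is mixed.
Let the server play Forehand with probability p. Expected payoff against Wide: (-6)p + 4(1−p) = −10p + 4; against Body: 4p + (-2)(1−p) = 6p − 2.
Setting these equal: −10p + 4 = 6p − 2 ⇒ −16p = -6 ⇒ p = 3/8, and the value is (-10)·(3/8) + 4 = 1/4.
For the receiver: with q = P(Wide), equating Forehand's and Backhand's payoffs gives −10q + 4 = 6q − 2 ⇒ q = 3/8.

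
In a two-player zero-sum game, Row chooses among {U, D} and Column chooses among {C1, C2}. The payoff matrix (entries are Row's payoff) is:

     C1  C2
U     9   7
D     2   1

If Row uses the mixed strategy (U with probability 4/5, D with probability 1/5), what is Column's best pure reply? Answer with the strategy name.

C2

If Column plays C1, Row's expected payoff is (4/5)·9 + (1/5)·2 = 38/5.
If Column plays C2, Row's expected payoff is (4/5)·7 + (1/5)·1 = 29/5.
Column minimizes Row's payoff; the smallest is 29/5, so the best response is C2.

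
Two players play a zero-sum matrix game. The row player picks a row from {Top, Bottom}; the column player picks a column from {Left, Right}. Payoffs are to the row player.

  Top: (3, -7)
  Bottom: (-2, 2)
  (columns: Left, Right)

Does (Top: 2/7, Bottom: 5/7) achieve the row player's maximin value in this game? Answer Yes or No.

Yes

Against Left this mix gives (2/7)·3 + (5/7)·(-2) = -4/7.
Against Right this mix gives (2/7)·(-7) + (5/7)·2 = -4/7.
All of the column player's active replies (Left, Right) yield -4/7, and no column does worse for the row player. The mix makes the column player indifferent and guarantees -4/7, so it is optimal.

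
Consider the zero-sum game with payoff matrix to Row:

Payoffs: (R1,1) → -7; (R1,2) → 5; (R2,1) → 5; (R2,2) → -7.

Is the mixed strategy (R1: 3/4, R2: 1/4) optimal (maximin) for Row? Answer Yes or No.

No

Against 1 this mix gives (3/4)·(-7) + (1/4)·5 = -4.
Against 2 this mix gives (3/4)·5 + (1/4)·(-7) = 2.
Column will play 1, holding Row to -4. Shifting weight toward the row that does better against 1 would raise this floor (the equalizing mix achieves -1 against both 1 and 2), so the proposed strategy is not optimal.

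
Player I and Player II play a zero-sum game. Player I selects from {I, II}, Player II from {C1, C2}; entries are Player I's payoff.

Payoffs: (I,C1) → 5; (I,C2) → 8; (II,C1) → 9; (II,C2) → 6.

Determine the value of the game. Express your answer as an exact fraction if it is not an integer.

7

Row minima: I → 5, II → 6; maximin = 6.
Column maxima: C1 → 9, C2 → 8; minimax = 8.
6 ≠ 8, so there is no saddle point; optimal play is mixed.
Let Player I play I with probability p. Expected payoff against C1: 5p + 9(1−p) = −4p + 9; against C2: 8p + 6(1−p) = 2p + 6.
Setting these equal: −4p + 9 = 2p + 6 ⇒ −6p = -3 ⇒ p = 1/2, and the value is (-4)·(1/2) + 9 = 7.
For Player II: with q = P(C1), equating I's and II's payoffs gives −3q + 8 = 3q + 6 ⇒ q = 1/3.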